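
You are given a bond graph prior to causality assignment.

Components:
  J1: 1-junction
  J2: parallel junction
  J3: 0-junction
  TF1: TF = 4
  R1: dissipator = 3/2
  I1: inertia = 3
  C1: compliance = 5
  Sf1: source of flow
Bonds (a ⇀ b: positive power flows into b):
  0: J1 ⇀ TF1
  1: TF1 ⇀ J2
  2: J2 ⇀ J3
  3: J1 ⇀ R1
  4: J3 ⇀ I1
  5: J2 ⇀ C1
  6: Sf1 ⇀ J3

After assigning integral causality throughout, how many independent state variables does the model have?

b6 stroke at Sf1  (source Sf1 imposes f)
b4 stroke at I1  (prefer integral on I1)
b2 stroke at J3  (only one effort-in slot at J3)
b5 stroke at J2  (C1: C, integral causality)
b1 stroke at TF1  (0-jn J2 has e-setter on 5)
b0 stroke at J1  (TF TF1: opposite of bond 1)
b3 stroke at R1  (J1 needs exactly one f-in)

2  (C1, I1 all integral)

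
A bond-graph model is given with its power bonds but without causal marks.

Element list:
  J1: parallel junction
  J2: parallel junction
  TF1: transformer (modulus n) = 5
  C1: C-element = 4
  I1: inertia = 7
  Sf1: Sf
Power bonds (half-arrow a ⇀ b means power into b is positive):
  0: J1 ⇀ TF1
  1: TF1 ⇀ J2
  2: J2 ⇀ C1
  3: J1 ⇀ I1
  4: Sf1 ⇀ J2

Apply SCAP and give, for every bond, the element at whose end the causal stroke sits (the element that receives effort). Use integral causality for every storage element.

β4 →Sf1  (Sf1: flow source, stroke at near end)
β2 →J2  (prefer integral on C1)
β1 →TF1  (J2: bond 2 brought effort, rest push out)
β0 →J1  (TF TF1: opposite of bond 1)
β3 →I1  (0-jn J1 has e-setter on 0)

bond 0 stroke→J1
bond 1 stroke→TF1
bond 2 stroke→J2
bond 3 stroke→I1
bond 4 stroke→Sf1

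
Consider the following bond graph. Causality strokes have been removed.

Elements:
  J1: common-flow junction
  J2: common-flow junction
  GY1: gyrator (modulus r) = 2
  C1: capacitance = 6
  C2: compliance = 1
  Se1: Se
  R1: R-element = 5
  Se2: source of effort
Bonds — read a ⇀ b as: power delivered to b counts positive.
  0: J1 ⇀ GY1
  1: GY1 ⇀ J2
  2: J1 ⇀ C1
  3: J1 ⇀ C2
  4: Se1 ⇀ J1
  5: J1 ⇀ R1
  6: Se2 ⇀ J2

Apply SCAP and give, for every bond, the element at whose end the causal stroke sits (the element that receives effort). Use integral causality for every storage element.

#0 stroke→GY1
#1 stroke→GY1
#2 stroke→J1
#3 stroke→J1
#4 stroke→J1
#5 stroke→J1
#6 stroke→J2

#4 |J1  (Se1: effort source, stroke at far end)
#6 |J2  (Se2 (Se) sets effort on bond)
#1 |GY1  (closing 1-jn rule on J2)
#0 |GY1  (GY GY1: same side as bond 1)
#2 |J1  (J1 flow already set via bond 0)
#3 |J1  (common-f at J1 fixed by 0)
#5 |J1  (J1: bond 0 brought flow, rest push out)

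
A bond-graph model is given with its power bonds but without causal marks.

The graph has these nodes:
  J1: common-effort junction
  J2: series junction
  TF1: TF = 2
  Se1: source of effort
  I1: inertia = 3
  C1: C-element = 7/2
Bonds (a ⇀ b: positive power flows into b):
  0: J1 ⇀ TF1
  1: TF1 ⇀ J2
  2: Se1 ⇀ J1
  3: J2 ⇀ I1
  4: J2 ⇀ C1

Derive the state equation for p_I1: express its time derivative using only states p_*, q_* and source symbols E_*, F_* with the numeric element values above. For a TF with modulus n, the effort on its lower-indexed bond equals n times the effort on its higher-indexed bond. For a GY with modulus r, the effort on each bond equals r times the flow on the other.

dp_I1/dt = E_Se1/2 - 2*q_C1/7

#2 |J1  (Se1 (Se) sets effort on bond)
#0 |TF1  (common-e at J1 fixed by 2)
#1 |J2  (TF1: transformer flips bond 0)
#3 |I1  (I1 outputs flow p/I1)
#4 |J2  (J2 flow already set via bond 3)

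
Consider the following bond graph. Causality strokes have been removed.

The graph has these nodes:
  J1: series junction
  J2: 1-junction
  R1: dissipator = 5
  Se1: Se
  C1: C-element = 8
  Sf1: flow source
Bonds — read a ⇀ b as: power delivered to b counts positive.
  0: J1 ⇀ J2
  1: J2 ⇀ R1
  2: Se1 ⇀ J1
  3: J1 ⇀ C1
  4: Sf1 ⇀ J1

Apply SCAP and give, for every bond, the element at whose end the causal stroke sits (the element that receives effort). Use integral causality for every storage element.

β2 →J1  (Se1 fixes effort; stroke away)
β4 →Sf1  (Sf1 (Sf) sets flow on bond)
β0 →J1  (J1 flow already set via bond 4)
β3 →J1  (common-f at J1 fixed by 4)
β1 →J2  (J2 flow already set via bond 0)

β0 stroke at J1
β1 stroke at J2
β2 stroke at J1
β3 stroke at J1
β4 stroke at Sf1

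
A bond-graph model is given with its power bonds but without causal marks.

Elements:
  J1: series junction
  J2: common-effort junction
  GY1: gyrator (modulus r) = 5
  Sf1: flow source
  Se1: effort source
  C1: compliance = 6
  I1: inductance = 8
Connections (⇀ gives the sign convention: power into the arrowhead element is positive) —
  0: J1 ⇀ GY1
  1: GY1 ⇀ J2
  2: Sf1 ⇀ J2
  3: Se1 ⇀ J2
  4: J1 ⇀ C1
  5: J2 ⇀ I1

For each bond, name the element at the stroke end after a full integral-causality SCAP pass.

b0 →GY1
b1 →GY1
b2 →Sf1
b3 →J2
b4 →J1
b5 →I1

#2 |Sf1  (Sf1 (Sf) sets flow on bond)
#3 |J2  (source Se1 imposes e)
#1 |GY1  (0-jn J2 has e-setter on 3)
#5 |I1  (J2: bond 3 brought effort, rest push out)
#0 |GY1  (GY GY1: same side as bond 1)
#4 |J1  (common-f at J1 fixed by 0)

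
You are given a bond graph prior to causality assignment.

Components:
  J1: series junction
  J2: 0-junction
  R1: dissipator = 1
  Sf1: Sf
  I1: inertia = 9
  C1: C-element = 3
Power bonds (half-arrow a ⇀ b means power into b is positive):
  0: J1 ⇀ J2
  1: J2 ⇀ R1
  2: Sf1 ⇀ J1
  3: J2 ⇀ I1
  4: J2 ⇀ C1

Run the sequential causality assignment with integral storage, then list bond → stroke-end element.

#2 →Sf1  (Sf1: flow source, stroke at near end)
#0 →J1  (1-jn J1 has f-setter on 2)
#3 →I1  (I1 integral (f out))
#4 →J2  (C1 integral (e out))
#1 →R1  (0-jn J2 has e-setter on 4)

#0 |J1
#1 |R1
#2 |Sf1
#3 |I1
#4 |J2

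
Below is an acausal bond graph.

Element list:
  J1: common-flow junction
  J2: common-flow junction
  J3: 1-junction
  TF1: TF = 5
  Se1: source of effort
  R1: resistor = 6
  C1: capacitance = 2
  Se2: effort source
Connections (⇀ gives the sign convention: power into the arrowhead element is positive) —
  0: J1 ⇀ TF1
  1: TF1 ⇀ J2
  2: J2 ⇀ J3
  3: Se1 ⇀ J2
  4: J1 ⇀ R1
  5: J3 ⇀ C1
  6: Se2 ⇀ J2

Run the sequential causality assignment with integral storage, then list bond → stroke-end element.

β0 |J1
β1 |TF1
β2 |J2
β3 |J2
β4 |R1
β5 |J3
β6 |J2

#3 →J2  (Se1 (Se) sets effort on bond)
#6 →J2  (Se2 fixes effort; stroke away)
#5 →J3  (C1: C, integral causality)
#2 →J2  (only one flow-in slot at J3)
#1 →TF1  (J2 needs exactly one f-in)
#0 →J1  (through TF1, causality passes straight; one stroke at TF1)
#4 →R1  (only one flow-in slot at J1)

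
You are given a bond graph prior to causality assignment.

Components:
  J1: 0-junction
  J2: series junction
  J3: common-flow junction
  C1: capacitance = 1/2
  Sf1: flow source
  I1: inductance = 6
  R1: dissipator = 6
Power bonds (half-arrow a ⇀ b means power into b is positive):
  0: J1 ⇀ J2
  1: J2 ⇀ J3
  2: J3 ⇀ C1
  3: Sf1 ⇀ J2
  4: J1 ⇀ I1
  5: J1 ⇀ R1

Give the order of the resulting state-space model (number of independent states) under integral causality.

2  (C1, I1 all integral)

bond 3 →Sf1  (Sf1 (Sf) sets flow on bond)
bond 0 →J2  (common-f at J2 fixed by 3)
bond 1 →J2  (J2 flow already set via bond 3)
bond 2 →J3  (common-f at J3 fixed by 1)
bond 4 →I1  (prefer integral on I1)
bond 5 →J1  (closing 0-jn rule on J1)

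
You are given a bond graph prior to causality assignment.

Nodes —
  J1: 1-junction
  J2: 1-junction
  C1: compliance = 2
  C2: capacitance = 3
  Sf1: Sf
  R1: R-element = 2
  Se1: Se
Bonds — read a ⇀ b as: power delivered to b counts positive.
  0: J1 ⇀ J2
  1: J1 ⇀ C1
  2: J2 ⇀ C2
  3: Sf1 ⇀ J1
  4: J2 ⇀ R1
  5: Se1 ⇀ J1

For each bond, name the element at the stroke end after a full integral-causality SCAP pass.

b3 |Sf1  (Sf1 fixes flow; stroke at Sf1)
b5 |J1  (source Se1 imposes e)
b0 |J1  (J1 flow already set via bond 3)
b1 |J1  (1-jn J1 has f-setter on 3)
b2 |J2  (J2 flow already set via bond 0)
b4 |J2  (1-jn J2 has f-setter on 0)

b0 stroke→J1
b1 stroke→J1
b2 stroke→J2
b3 stroke→Sf1
b4 stroke→J2
b5 stroke→J1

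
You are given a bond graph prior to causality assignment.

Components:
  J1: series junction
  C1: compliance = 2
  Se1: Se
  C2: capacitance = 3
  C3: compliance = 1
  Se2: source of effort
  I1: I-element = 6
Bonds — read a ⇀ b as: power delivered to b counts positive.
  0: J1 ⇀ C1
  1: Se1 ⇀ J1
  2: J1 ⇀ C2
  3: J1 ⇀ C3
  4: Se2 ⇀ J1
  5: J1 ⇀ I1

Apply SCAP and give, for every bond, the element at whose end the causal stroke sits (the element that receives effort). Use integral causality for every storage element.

bond 1 |J1  (Se1 fixes effort; stroke away)
bond 4 |J1  (Se2 (Se) sets effort on bond)
bond 0 |J1  (C1 outputs effort q/C1)
bond 2 |J1  (prefer integral on C2)
bond 3 |J1  (C3: C, integral causality)
bond 5 |I1  (J1 needs exactly one f-in)

bond 0 stroke at J1
bond 1 stroke at J1
bond 2 stroke at J1
bond 3 stroke at J1
bond 4 stroke at J1
bond 5 stroke at I1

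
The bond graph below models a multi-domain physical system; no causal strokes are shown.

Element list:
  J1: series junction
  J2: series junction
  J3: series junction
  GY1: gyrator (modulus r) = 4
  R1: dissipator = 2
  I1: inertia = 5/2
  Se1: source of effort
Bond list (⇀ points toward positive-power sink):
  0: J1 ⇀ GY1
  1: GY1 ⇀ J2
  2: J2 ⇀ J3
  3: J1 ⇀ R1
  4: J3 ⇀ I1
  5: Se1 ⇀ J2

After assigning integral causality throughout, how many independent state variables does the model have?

1  (I1 all integral)

#5 →J2  (Se1 (Se) sets effort on bond)
#4 →I1  (prefer integral on I1)
#2 →J3  (J3 flow already set via bond 4)
#1 →J2  (J2 flow already set via bond 2)
#0 →J1  (GY GY1: same side as bond 1)
#3 →R1  (J1 needs exactly one f-in)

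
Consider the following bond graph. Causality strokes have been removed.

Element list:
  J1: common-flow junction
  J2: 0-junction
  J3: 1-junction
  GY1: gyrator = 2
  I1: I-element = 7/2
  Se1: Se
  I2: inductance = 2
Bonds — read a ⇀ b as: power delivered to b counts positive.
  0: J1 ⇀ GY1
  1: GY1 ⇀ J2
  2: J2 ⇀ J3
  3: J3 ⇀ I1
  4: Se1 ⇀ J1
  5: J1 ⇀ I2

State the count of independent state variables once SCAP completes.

2  (I1, I2 all integral)

β4 stroke at J1  (source Se1 imposes e)
β3 stroke at I1  (I1: I, integral causality)
β2 stroke at J3  (1-jn J3 has f-setter on 3)
β1 stroke at J2  (only one effort-in slot at J2)
β0 stroke at J1  (GY1: gyrator matches bond 1)
β5 stroke at I2  (closing 1-jn rule on J1)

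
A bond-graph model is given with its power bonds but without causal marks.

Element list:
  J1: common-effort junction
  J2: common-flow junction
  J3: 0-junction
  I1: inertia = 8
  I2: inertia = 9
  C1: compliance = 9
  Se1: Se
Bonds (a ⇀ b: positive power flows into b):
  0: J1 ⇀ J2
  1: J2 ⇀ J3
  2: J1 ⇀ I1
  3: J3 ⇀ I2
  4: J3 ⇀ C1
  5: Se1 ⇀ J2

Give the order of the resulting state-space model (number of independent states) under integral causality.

3  (C1, I1, I2 all integral)

b5 stroke at J2  (Se1 fixes effort; stroke away)
b2 stroke at I1  (I1 outputs flow p/I1)
b0 stroke at J1  (J1: last free bond brings effort in)
b1 stroke at J2  (1-jn J2 has f-setter on 0)
b3 stroke at I2  (I2: I, integral causality)
b4 stroke at J3  (only one effort-in slot at J3)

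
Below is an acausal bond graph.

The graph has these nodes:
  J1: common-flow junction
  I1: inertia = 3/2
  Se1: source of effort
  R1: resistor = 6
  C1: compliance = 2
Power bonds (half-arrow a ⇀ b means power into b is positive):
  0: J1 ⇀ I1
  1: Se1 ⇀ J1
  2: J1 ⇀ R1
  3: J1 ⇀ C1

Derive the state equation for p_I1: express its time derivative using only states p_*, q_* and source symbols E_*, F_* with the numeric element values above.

#1 |J1  (Se1 (Se) sets effort on bond)
#0 |I1  (I1: I, integral causality)
#2 |J1  (1-jn J1 has f-setter on 0)
#3 |J1  (1-jn J1 has f-setter on 0)

dp_I1/dt = E_Se1 - 4*p_I1 - q_C1/2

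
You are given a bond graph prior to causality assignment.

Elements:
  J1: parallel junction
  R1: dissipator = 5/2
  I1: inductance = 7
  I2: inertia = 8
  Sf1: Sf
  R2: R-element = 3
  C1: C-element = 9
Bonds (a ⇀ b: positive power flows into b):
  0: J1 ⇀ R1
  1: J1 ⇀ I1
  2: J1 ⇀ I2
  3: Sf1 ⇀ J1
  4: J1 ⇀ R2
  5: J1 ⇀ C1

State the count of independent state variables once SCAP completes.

bond 3 stroke→Sf1  (Sf1 (Sf) sets flow on bond)
bond 1 stroke→I1  (prefer integral on I1)
bond 2 stroke→I2  (I2 outputs flow p/I2)
bond 5 stroke→J1  (C1 outputs effort q/C1)
bond 0 stroke→R1  (0-jn J1 has e-setter on 5)
bond 4 stroke→R2  (common-e at J1 fixed by 5)

3  (C1, I1, I2 all integral)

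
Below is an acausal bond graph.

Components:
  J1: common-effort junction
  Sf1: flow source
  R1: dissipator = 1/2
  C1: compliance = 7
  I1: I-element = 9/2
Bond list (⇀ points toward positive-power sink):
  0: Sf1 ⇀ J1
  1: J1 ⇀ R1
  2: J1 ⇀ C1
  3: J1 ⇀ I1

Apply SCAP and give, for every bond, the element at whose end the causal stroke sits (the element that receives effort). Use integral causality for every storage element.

β0 stroke→Sf1  (Sf1 fixes flow; stroke at Sf1)
β2 stroke→J1  (C1: C, integral causality)
β1 stroke→R1  (common-e at J1 fixed by 2)
β3 stroke→I1  (0-jn J1 has e-setter on 2)

#0 |Sf1
#1 |R1
#2 |J1
#3 |I1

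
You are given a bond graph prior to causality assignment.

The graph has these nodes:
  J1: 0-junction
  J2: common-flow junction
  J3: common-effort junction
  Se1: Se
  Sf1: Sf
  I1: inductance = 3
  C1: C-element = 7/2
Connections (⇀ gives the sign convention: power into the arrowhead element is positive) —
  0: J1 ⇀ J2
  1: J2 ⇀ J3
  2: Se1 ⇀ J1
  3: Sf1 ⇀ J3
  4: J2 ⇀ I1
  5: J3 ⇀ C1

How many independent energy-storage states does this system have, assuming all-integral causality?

b2 stroke→J1  (Se1 fixes effort; stroke away)
b3 stroke→Sf1  (source Sf1 imposes f)
b0 stroke→J2  (J1 effort already set via bond 2)
b4 stroke→I1  (I1: I, integral causality)
b1 stroke→J2  (J2: bond 4 brought flow, rest push out)
b5 stroke→J3  (J3 needs exactly one e-in)

2  (C1, I1 all integral)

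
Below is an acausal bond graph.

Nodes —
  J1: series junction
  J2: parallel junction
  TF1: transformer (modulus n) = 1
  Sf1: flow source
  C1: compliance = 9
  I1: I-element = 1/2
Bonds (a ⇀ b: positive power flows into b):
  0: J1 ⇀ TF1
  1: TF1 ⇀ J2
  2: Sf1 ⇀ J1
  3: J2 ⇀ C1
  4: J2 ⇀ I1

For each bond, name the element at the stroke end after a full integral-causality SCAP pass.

bond 2 stroke at Sf1  (Sf1 (Sf) sets flow on bond)
bond 0 stroke at J1  (J1: bond 2 brought flow, rest push out)
bond 1 stroke at TF1  (TF TF1: opposite of bond 0)
bond 3 stroke at J2  (C1 integral (e out))
bond 4 stroke at I1  (common-e at J2 fixed by 3)

bond 0 stroke at J1
bond 1 stroke at TF1
bond 2 stroke at Sf1
bond 3 stroke at J2
bond 4 stroke at I1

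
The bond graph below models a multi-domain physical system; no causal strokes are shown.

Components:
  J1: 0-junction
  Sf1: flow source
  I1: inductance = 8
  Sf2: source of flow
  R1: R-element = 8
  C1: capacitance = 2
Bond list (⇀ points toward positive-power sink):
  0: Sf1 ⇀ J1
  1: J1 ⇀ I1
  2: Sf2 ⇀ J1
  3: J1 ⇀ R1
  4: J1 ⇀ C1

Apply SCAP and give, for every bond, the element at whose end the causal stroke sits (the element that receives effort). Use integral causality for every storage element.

bond 0 stroke→Sf1  (Sf1 fixes flow; stroke at Sf1)
bond 2 stroke→Sf2  (Sf2 (Sf) sets flow on bond)
bond 1 stroke→I1  (I1 integral (f out))
bond 4 stroke→J1  (C1 integral (e out))
bond 3 stroke→R1  (J1: bond 4 brought effort, rest push out)

#0 stroke at Sf1
#1 stroke at I1
#2 stroke at Sf2
#3 stroke at R1
#4 stroke at J1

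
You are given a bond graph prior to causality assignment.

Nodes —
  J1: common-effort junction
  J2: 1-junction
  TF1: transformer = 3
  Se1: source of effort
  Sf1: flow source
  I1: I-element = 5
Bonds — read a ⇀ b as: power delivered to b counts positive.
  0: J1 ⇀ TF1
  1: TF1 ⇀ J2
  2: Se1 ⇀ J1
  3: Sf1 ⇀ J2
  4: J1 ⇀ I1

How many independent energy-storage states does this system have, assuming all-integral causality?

1  (I1 all integral)

bond 2 stroke at J1  (Se1 (Se) sets effort on bond)
bond 3 stroke at Sf1  (source Sf1 imposes f)
bond 0 stroke at TF1  (J1 effort already set via bond 2)
bond 4 stroke at I1  (common-e at J1 fixed by 2)
bond 1 stroke at J2  (common-f at J2 fixed by 3)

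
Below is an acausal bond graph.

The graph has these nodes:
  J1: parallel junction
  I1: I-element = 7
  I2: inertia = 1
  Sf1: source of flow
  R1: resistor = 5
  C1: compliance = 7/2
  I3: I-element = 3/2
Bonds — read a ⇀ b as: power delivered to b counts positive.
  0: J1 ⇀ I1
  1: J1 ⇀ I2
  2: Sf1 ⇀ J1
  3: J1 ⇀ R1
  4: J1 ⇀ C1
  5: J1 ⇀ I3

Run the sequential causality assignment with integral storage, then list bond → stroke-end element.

bond 0 |I1
bond 1 |I2
bond 2 |Sf1
bond 3 |R1
bond 4 |J1
bond 5 |I3

β2 stroke at Sf1  (source Sf1 imposes f)
β0 stroke at I1  (I1: I, integral causality)
β1 stroke at I2  (I2 outputs flow p/I2)
β4 stroke at J1  (prefer integral on C1)
β3 stroke at R1  (J1: bond 4 brought effort, rest push out)
β5 stroke at I3  (J1: bond 4 brought effort, rest push out)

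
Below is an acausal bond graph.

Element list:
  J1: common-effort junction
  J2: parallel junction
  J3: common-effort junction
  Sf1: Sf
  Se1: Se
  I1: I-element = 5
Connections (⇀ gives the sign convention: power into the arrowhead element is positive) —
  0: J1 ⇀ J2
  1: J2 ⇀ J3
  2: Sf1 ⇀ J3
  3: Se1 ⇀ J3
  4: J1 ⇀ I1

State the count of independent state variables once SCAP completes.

1  (I1 all integral)

β2 stroke at Sf1  (Sf1: flow source, stroke at near end)
β3 stroke at J3  (Se1 (Se) sets effort on bond)
β1 stroke at J2  (0-jn J3 has e-setter on 3)
β0 stroke at J1  (0-jn J2 has e-setter on 1)
β4 stroke at I1  (0-jn J1 has e-setter on 0)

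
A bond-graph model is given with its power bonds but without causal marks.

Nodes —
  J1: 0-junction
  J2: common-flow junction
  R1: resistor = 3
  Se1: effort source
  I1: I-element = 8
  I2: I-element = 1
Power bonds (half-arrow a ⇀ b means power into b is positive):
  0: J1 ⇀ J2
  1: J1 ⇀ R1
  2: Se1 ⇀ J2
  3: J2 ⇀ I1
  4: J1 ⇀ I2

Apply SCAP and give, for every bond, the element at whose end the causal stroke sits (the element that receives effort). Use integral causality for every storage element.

b2 →J2  (Se1: effort source, stroke at far end)
b3 →I1  (I1 integral (f out))
b0 →J2  (1-jn J2 has f-setter on 3)
b4 →I2  (I2 outputs flow p/I2)
b1 →J1  (only one effort-in slot at J1)

β0 stroke at J2
β1 stroke at J1
β2 stroke at J2
β3 stroke at I1
β4 stroke at I2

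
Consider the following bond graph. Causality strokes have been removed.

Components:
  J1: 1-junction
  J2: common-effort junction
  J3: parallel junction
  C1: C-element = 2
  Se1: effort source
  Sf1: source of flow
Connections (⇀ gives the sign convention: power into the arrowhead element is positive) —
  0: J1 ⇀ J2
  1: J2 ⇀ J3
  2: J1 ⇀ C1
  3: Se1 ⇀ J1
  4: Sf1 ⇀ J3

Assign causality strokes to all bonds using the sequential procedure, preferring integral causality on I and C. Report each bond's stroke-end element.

β3 →J1  (Se1 (Se) sets effort on bond)
β4 →Sf1  (Sf1 fixes flow; stroke at Sf1)
β1 →J3  (closing 0-jn rule on J3)
β0 →J2  (only one effort-in slot at J2)
β2 →J1  (common-f at J1 fixed by 0)

bond 0 stroke at J2
bond 1 stroke at J3
bond 2 stroke at J1
bond 3 stroke at J1
bond 4 stroke at Sf1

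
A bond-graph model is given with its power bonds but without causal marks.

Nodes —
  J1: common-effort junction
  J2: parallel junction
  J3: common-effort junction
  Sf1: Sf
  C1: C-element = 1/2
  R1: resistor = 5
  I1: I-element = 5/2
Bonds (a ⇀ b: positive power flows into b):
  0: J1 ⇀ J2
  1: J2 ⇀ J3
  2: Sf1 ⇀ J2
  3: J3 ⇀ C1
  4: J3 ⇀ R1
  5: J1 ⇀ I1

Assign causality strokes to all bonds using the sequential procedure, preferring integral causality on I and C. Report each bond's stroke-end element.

bond 0 →J1
bond 1 →J2
bond 2 →Sf1
bond 3 →J3
bond 4 →R1
bond 5 →I1

β2 |Sf1  (Sf1 fixes flow; stroke at Sf1)
β3 |J3  (C1: C, integral causality)
β1 |J2  (J3 effort already set via bond 3)
β4 |R1  (common-e at J3 fixed by 3)
β0 |J1  (J2: bond 1 brought effort, rest push out)
β5 |I1  (J1: bond 0 brought effort, rest push out)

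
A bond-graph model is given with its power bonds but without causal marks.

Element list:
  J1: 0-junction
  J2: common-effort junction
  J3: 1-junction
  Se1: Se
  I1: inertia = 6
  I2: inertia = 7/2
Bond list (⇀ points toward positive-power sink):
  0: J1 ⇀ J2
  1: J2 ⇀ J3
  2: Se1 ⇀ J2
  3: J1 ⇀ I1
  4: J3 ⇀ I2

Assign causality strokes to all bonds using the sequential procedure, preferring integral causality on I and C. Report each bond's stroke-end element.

b2 stroke at J2  (Se1 fixes effort; stroke away)
b0 stroke at J1  (common-e at J2 fixed by 2)
b1 stroke at J3  (J2 effort already set via bond 2)
b4 stroke at I2  (J3 needs exactly one f-in)
b3 stroke at I1  (0-jn J1 has e-setter on 0)

bond 0 |J1
bond 1 |J3
bond 2 |J2
bond 3 |I1
bond 4 |I2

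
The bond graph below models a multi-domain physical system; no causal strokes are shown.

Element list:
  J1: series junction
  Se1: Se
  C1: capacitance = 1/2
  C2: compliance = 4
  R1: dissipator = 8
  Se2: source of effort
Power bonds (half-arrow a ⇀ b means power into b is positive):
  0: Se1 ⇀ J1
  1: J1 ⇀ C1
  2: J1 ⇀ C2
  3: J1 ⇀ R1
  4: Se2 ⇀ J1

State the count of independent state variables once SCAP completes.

bond 0 →J1  (Se1: effort source, stroke at far end)
bond 4 →J1  (Se2: effort source, stroke at far end)
bond 1 →J1  (C1: C, integral causality)
bond 2 →J1  (C2 integral (e out))
bond 3 →R1  (J1: last free bond brings flow in)

2  (C1, C2 all integral)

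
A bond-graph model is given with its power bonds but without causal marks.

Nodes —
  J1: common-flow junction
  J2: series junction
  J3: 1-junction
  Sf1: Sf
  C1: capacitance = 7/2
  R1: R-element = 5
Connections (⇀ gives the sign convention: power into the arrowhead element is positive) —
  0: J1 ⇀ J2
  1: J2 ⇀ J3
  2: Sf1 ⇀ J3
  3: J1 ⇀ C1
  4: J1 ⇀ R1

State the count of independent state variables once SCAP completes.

bond 2 →Sf1  (Sf1 (Sf) sets flow on bond)
bond 1 →J3  (J3: bond 2 brought flow, rest push out)
bond 0 →J2  (common-f at J2 fixed by 1)
bond 3 →J1  (J1: bond 0 brought flow, rest push out)
bond 4 →J1  (J1: bond 0 brought flow, rest push out)

1  (C1 all integral)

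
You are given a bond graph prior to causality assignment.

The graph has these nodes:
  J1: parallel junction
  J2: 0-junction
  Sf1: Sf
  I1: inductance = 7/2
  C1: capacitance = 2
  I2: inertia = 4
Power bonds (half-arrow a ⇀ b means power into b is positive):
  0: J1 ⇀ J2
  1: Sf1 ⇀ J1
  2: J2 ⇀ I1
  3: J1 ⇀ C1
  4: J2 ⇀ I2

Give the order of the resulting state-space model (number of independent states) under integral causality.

b1 stroke→Sf1  (source Sf1 imposes f)
b2 stroke→I1  (I1 outputs flow p/I1)
b3 stroke→J1  (C1 integral (e out))
b0 stroke→J2  (J1 effort already set via bond 3)
b4 stroke→I2  (common-e at J2 fixed by 0)

3  (C1, I1, I2 all integral)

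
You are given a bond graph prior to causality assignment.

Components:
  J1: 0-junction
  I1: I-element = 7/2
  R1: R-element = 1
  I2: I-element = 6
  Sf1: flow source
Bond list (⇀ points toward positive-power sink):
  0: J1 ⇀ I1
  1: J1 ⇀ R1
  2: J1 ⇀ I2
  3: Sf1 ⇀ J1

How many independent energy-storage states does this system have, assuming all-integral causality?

β3 →Sf1  (source Sf1 imposes f)
β0 →I1  (I1 outputs flow p/I1)
β2 →I2  (prefer integral on I2)
β1 →J1  (only one effort-in slot at J1)

2  (I1, I2 all integral)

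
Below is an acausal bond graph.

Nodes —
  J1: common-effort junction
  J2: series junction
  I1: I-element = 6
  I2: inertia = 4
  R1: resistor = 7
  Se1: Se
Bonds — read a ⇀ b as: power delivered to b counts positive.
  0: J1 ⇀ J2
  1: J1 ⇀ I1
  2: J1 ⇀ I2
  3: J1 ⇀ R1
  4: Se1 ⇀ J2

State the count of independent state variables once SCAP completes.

2  (I1, I2 all integral)

β4 →J2  (Se1 (Se) sets effort on bond)
β0 →J1  (only one flow-in slot at J2)
β1 →I1  (0-jn J1 has e-setter on 0)
β2 →I2  (common-e at J1 fixed by 0)
β3 →R1  (0-jn J1 has e-setter on 0)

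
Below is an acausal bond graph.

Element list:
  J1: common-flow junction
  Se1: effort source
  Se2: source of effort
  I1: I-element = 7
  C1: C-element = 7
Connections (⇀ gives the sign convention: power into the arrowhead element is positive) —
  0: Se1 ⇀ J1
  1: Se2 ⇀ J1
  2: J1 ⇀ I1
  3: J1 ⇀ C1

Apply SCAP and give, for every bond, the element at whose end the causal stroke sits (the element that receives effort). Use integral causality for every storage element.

#0 →J1  (Se1: effort source, stroke at far end)
#1 →J1  (Se2: effort source, stroke at far end)
#2 →I1  (I1 integral (f out))
#3 →J1  (J1 flow already set via bond 2)

β0 stroke→J1
β1 stroke→J1
β2 stroke→I1
β3 stroke→J1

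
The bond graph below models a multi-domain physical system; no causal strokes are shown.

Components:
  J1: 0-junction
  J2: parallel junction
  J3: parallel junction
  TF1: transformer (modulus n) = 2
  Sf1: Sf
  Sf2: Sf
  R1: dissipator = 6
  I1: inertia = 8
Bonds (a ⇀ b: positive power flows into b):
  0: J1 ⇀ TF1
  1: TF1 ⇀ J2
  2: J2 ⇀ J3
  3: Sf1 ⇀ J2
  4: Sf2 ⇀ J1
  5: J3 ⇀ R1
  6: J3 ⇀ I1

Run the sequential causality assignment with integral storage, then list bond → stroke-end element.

bond 0 stroke→J1
bond 1 stroke→TF1
bond 2 stroke→J2
bond 3 stroke→Sf1
bond 4 stroke→Sf2
bond 5 stroke→J3
bond 6 stroke→I1

b3 stroke at Sf1  (source Sf1 imposes f)
b4 stroke at Sf2  (Sf2 (Sf) sets flow on bond)
b0 stroke at J1  (closing 0-jn rule on J1)
b1 stroke at TF1  (TF1: transformer flips bond 0)
b2 stroke at J2  (J2: last free bond brings effort in)
b6 stroke at I1  (I1 integral (f out))
b5 stroke at J3  (J3 needs exactly one e-in)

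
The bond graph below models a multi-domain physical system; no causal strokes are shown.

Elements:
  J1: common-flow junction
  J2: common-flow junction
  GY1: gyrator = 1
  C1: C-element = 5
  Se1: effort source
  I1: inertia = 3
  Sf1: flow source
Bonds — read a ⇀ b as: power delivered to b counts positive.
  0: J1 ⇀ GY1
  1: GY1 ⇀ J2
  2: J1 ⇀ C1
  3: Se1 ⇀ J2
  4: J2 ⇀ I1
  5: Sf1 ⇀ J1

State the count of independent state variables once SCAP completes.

bond 3 →J2  (Se1: effort source, stroke at far end)
bond 5 →Sf1  (Sf1 fixes flow; stroke at Sf1)
bond 0 →J1  (J1: bond 5 brought flow, rest push out)
bond 2 →J1  (J1 flow already set via bond 5)
bond 1 →J2  (GY1 both-in/both-out from 0)
bond 4 →I1  (closing 1-jn rule on J2)

2  (C1, I1 all integral)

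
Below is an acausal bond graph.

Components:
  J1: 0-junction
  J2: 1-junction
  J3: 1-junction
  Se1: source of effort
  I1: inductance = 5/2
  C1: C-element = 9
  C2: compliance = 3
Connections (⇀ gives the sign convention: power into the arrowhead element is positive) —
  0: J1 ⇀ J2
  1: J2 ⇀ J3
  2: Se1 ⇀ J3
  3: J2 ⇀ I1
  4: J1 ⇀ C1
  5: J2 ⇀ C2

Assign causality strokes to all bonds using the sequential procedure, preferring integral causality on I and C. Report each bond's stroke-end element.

#0 stroke→J2
#1 stroke→J2
#2 stroke→J3
#3 stroke→I1
#4 stroke→J1
#5 stroke→J2

β2 stroke at J3  (Se1 (Se) sets effort on bond)
β1 stroke at J2  (closing 1-jn rule on J3)
β3 stroke at I1  (I1 outputs flow p/I1)
β0 stroke at J2  (1-jn J2 has f-setter on 3)
β5 stroke at J2  (1-jn J2 has f-setter on 3)
β4 stroke at J1  (only one effort-in slot at J1)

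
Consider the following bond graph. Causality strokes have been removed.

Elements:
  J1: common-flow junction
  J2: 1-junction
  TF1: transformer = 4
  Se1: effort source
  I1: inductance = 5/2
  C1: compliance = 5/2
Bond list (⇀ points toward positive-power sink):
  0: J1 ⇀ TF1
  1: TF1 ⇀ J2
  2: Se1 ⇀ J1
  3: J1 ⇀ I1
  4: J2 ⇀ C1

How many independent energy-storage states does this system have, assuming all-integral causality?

bond 2 stroke at J1  (Se1 fixes effort; stroke away)
bond 3 stroke at I1  (I1 integral (f out))
bond 0 stroke at J1  (J1: bond 3 brought flow, rest push out)
bond 1 stroke at TF1  (TF1 one-in-one-out from 0)
bond 4 stroke at J2  (J2 flow already set via bond 1)

2  (C1, I1 all integral)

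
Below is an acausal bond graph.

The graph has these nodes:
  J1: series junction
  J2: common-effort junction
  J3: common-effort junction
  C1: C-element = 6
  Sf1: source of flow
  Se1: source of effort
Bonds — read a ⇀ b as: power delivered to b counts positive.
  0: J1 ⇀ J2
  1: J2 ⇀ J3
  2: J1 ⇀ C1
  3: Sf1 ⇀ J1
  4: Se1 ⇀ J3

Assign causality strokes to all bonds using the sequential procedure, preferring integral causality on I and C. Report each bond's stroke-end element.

#0 |J1
#1 |J2
#2 |J1
#3 |Sf1
#4 |J3

#3 stroke at Sf1  (Sf1: flow source, stroke at near end)
#4 stroke at J3  (Se1 fixes effort; stroke away)
#0 stroke at J1  (J1: bond 3 brought flow, rest push out)
#2 stroke at J1  (J1 flow already set via bond 3)
#1 stroke at J2  (J2: last free bond brings effort in)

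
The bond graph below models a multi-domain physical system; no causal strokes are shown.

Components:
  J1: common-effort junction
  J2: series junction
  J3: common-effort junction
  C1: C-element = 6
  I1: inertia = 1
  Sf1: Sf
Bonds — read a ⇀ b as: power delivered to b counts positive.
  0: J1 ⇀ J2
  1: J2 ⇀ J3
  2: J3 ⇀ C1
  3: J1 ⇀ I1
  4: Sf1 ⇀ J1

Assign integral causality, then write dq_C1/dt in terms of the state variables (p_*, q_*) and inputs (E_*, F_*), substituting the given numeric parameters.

dq_C1/dt = F_Sf1 - p_I1

b4 stroke at Sf1  (source Sf1 imposes f)
b2 stroke at J3  (C1 integral (e out))
b1 stroke at J2  (J3: bond 2 brought effort, rest push out)
b0 stroke at J1  (J2: last free bond brings flow in)
b3 stroke at I1  (common-e at J1 fixed by 0)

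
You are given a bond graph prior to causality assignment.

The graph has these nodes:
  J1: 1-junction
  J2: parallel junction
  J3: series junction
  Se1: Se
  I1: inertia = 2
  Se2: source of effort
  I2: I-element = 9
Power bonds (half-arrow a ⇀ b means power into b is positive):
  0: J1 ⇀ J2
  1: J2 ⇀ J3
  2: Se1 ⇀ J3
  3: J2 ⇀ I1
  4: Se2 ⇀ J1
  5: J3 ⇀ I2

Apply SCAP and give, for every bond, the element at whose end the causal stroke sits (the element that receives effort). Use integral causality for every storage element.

bond 0 stroke at J2
bond 1 stroke at J3
bond 2 stroke at J3
bond 3 stroke at I1
bond 4 stroke at J1
bond 5 stroke at I2

b2 →J3  (Se1: effort source, stroke at far end)
b4 →J1  (Se2 (Se) sets effort on bond)
b0 →J2  (closing 1-jn rule on J1)
b1 →J3  (J2: bond 0 brought effort, rest push out)
b3 →I1  (J2: bond 0 brought effort, rest push out)
b5 →I2  (J3: last free bond brings flow in)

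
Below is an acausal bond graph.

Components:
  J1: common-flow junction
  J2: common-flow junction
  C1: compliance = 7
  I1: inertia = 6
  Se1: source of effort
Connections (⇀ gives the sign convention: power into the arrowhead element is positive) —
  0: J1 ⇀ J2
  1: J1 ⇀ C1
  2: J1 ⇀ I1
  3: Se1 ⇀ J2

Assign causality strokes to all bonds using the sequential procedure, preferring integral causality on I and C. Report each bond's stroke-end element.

#0 stroke→J1
#1 stroke→J1
#2 stroke→I1
#3 stroke→J2

bond 3 stroke at J2  (source Se1 imposes e)
bond 0 stroke at J1  (closing 1-jn rule on J2)
bond 1 stroke at J1  (C1 outputs effort q/C1)
bond 2 stroke at I1  (J1 needs exactly one f-in)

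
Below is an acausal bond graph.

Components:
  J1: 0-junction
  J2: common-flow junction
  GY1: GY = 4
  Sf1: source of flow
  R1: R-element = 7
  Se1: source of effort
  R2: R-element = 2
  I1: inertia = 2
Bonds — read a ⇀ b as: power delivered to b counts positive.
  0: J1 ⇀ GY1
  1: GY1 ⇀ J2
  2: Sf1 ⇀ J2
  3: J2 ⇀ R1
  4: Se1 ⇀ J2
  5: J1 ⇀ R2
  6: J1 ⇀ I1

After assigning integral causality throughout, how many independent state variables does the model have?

bond 2 stroke at Sf1  (source Sf1 imposes f)
bond 4 stroke at J2  (Se1 fixes effort; stroke away)
bond 1 stroke at J2  (J2 flow already set via bond 2)
bond 3 stroke at J2  (common-f at J2 fixed by 2)
bond 0 stroke at J1  (GY1: gyrator matches bond 1)
bond 5 stroke at R2  (J1: bond 0 brought effort, rest push out)
bond 6 stroke at I1  (0-jn J1 has e-setter on 0)

1  (I1 all integral)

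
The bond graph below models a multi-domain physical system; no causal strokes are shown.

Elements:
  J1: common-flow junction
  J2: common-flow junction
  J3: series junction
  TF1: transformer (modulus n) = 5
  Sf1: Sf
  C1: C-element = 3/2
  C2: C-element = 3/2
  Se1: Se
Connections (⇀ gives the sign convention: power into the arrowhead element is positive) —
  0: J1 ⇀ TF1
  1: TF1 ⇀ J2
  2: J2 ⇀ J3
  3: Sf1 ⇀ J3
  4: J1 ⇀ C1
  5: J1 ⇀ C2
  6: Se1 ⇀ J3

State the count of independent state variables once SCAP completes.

2  (C1, C2 all integral)

#3 →Sf1  (Sf1 (Sf) sets flow on bond)
#6 →J3  (Se1 (Se) sets effort on bond)
#2 →J3  (1-jn J3 has f-setter on 3)
#1 →J2  (J2 flow already set via bond 2)
#0 →TF1  (through TF1, causality passes straight; one stroke at TF1)
#4 →J1  (1-jn J1 has f-setter on 0)
#5 →J1  (J1: bond 0 brought flow, rest push out)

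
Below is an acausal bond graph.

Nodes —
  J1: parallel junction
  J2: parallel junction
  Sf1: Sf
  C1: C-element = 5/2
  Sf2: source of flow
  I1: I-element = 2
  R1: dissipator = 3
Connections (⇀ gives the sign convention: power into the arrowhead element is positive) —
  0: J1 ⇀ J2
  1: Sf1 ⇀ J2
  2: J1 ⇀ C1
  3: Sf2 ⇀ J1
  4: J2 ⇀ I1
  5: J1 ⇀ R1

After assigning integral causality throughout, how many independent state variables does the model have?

2  (C1, I1 all integral)

β1 stroke at Sf1  (Sf1 fixes flow; stroke at Sf1)
β3 stroke at Sf2  (Sf2 (Sf) sets flow on bond)
β2 stroke at J1  (prefer integral on C1)
β0 stroke at J2  (J1 effort already set via bond 2)
β5 stroke at R1  (J1: bond 2 brought effort, rest push out)
β4 stroke at I1  (J2 effort already set via bond 0)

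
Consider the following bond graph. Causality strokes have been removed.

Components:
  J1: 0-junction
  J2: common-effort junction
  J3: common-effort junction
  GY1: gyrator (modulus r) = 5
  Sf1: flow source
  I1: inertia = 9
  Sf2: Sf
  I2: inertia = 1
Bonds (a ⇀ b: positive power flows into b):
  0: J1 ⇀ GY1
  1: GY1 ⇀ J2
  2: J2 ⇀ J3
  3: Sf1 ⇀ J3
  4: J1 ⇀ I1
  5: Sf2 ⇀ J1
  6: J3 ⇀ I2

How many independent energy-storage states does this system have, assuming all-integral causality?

2  (I1, I2 all integral)

bond 3 stroke→Sf1  (Sf1 fixes flow; stroke at Sf1)
bond 5 stroke→Sf2  (Sf2: flow source, stroke at near end)
bond 4 stroke→I1  (prefer integral on I1)
bond 0 stroke→J1  (J1 needs exactly one e-in)
bond 1 stroke→J2  (GY GY1: same side as bond 0)
bond 2 stroke→J3  (0-jn J2 has e-setter on 1)
bond 6 stroke→I2  (common-e at J3 fixed by 2)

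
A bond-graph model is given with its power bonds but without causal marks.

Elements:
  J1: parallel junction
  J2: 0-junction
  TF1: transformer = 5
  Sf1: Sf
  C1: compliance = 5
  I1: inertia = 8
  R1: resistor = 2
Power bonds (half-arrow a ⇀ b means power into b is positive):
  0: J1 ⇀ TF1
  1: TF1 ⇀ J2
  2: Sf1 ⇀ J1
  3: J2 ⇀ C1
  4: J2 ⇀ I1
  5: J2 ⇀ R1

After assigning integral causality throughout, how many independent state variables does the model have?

bond 2 →Sf1  (Sf1: flow source, stroke at near end)
bond 0 →J1  (closing 0-jn rule on J1)
bond 1 →TF1  (through TF1, causality passes straight; one stroke at TF1)
bond 3 →J2  (C1: C, integral causality)
bond 4 →I1  (0-jn J2 has e-setter on 3)
bond 5 →R1  (common-e at J2 fixed by 3)

2  (C1, I1 all integral)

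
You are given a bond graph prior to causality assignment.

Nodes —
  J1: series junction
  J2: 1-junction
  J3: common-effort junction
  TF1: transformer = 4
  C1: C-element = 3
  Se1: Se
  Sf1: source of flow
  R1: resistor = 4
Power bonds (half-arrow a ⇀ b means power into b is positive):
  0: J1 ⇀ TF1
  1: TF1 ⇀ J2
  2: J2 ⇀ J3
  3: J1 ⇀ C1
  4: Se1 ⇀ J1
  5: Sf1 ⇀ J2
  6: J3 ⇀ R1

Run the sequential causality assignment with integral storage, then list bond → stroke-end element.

β4 →J1  (Se1 (Se) sets effort on bond)
β5 →Sf1  (Sf1 fixes flow; stroke at Sf1)
β1 →J2  (J2: bond 5 brought flow, rest push out)
β2 →J2  (common-f at J2 fixed by 5)
β6 →J3  (closing 0-jn rule on J3)
β0 →TF1  (through TF1, causality passes straight; one stroke at TF1)
β3 →J1  (common-f at J1 fixed by 0)

b0 stroke→TF1
b1 stroke→J2
b2 stroke→J2
b3 stroke→J1
b4 stroke→J1
b5 stroke→Sf1
b6 stroke→J3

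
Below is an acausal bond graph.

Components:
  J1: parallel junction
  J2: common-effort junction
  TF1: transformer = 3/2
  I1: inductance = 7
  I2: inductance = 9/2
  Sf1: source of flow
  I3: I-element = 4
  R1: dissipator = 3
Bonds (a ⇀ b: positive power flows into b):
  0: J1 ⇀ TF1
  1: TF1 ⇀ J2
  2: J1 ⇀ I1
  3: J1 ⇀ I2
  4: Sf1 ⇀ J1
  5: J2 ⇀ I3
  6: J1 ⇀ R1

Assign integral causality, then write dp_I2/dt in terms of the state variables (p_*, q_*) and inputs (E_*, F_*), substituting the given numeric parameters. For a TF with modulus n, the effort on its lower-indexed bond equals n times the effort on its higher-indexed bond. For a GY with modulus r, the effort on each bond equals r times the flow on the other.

b4 stroke at Sf1  (source Sf1 imposes f)
b2 stroke at I1  (I1: I, integral causality)
b3 stroke at I2  (I2: I, integral causality)
b5 stroke at I3  (I3 integral (f out))
b1 stroke at J2  (closing 0-jn rule on J2)
b0 stroke at TF1  (TF1 one-in-one-out from 1)
b6 stroke at J1  (J1: last free bond brings effort in)

dp_I2/dt = 3*F_Sf1 - 3*p_I1/7 - 2*p_I2/3 - p_I3/2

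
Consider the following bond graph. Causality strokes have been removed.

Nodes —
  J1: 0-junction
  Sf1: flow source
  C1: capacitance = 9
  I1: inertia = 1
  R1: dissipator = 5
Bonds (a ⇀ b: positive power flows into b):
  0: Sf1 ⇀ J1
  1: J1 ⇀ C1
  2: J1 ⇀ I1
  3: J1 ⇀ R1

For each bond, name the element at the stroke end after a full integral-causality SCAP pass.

bond 0 |Sf1
bond 1 |J1
bond 2 |I1
bond 3 |R1

β0 stroke→Sf1  (Sf1 (Sf) sets flow on bond)
β1 stroke→J1  (C1 integral (e out))
β2 stroke→I1  (0-jn J1 has e-setter on 1)
β3 stroke→R1  (common-e at J1 fixed by 1)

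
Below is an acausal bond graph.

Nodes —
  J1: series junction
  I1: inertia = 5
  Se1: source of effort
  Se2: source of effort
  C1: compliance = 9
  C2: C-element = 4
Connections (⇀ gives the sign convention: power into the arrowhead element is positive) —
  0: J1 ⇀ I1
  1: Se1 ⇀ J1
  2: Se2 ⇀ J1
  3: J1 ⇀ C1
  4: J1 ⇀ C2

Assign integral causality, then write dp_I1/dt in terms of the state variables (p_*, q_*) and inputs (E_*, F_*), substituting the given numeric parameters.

dp_I1/dt = E_Se1 + E_Se2 - q_C1/9 - q_C2/4

bond 1 →J1  (Se1 (Se) sets effort on bond)
bond 2 →J1  (source Se2 imposes e)
bond 0 →I1  (I1 outputs flow p/I1)
bond 3 →J1  (J1: bond 0 brought flow, rest push out)
bond 4 →J1  (J1 flow already set via bond 0)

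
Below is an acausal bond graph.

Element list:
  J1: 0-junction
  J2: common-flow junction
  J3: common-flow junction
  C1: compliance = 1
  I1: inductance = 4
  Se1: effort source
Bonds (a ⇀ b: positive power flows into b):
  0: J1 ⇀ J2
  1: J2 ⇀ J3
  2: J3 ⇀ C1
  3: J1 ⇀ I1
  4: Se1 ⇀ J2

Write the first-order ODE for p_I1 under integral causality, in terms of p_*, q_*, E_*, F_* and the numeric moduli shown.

dp_I1/dt = -E_Se1 + q_C1

#4 →J2  (Se1: effort source, stroke at far end)
#2 →J3  (prefer integral on C1)
#1 →J2  (closing 1-jn rule on J3)
#0 →J1  (only one flow-in slot at J2)
#3 →I1  (0-jn J1 has e-setter on 0)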